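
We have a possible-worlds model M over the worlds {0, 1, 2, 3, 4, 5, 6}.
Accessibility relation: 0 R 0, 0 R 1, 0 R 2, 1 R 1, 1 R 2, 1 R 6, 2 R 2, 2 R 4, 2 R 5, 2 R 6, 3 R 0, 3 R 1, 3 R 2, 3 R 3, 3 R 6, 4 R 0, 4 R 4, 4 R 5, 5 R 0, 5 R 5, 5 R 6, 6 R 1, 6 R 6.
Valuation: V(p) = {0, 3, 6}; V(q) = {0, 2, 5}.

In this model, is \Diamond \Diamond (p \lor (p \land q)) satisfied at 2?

At 2: \Diamond \Diamond (p \lor (p \land q)) requires \Diamond (p \lor (p \land q)) at some successor in {2, 4, 5, 6}.
  \Diamond (p \lor (p \land q)) holds at 2, so \Diamond \Diamond (p \lor (p \land q)) is true at 2.
    At 2: \Diamond (p \lor (p \land q)) requires p \lor (p \land q) at some successor in {2, 4, 5, 6}.
      p \lor (p \land q) holds at 6, so \Diamond (p \lor (p \land q)) is true at 2.

Yes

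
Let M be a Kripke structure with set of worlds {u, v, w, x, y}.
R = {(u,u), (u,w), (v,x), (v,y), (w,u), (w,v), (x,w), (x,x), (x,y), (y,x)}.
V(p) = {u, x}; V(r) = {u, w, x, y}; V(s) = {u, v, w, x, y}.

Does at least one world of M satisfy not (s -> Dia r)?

No

Let φ = not (s -> Dia r). Evaluate φ at each world:
  u (successors {u, w}): φ is false.
  v (successors {x, y}): φ is false.
  w (successors {u, v}): φ is false.
  x (successors {w, x, y}): φ is false.
  y (successors {x}): φ is false.
For instance, at u:
  At u: s -> Dia r is true, so not (s -> Dia r) is false.
    At u: s is true, Dia r is true, so s -> Dia r is true.
      At u: Dia r requires r at some successor in {u, w}.
        r holds at u, so Dia r is true at u.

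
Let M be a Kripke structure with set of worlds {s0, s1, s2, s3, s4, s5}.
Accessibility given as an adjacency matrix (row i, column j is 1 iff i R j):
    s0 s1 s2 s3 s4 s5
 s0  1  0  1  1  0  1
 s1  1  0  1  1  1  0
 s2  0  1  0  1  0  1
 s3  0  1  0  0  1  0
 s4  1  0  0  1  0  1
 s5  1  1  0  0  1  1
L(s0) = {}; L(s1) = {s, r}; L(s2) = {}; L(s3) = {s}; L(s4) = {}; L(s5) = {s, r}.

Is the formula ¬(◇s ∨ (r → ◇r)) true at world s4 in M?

No

At s4: ◇s ∨ (r → ◇r) is true, so ¬(◇s ∨ (r → ◇r)) is false.
  At s4: ◇s is true, r → ◇r is true, so ◇s ∨ (r → ◇r) is true.
    At s4: ◇s requires s at some successor in {s0, s3, s5}.
      s holds at s3, so ◇s is true at s4.
    At s4: r is false, ◇r is true, so r → ◇r is true.
      At s4: ◇r requires r at some successor in {s0, s3, s5}.
        r holds at s5, so ◇r is true at s4.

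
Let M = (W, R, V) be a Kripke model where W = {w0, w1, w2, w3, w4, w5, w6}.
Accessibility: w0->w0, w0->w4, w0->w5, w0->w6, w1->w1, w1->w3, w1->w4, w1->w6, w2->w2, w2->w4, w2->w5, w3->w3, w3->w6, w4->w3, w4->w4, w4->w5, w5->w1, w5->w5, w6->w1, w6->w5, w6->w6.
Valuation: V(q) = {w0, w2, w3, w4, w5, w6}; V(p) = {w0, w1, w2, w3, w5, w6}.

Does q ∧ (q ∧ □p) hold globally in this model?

Let φ = q ∧ (q ∧ □p). Evaluate φ at each world:
  w0 (successors {w0, w4, w5, w6}): φ is false.
  w1 (successors {w1, w3, w4, w6}): φ is false.
  w2 (successors {w2, w4, w5}): φ is false.
  w3 (successors {w3, w6}): φ is true.
  w4 (successors {w3, w4, w5}): φ is false.
  w5 (successors {w1, w5}): φ is true.
  w6 (successors {w1, w5, w6}): φ is true.
Detail at w0 (counterexample):
  At w0: q is true, q ∧ □p is false, so q ∧ (q ∧ □p) is false.
    At w0: q is true, □p is false, so q ∧ □p is false.
      At w0: □p requires p at every successor {w0, w4, w5, w6}.
        p fails at w4, so □p is false at w0.

No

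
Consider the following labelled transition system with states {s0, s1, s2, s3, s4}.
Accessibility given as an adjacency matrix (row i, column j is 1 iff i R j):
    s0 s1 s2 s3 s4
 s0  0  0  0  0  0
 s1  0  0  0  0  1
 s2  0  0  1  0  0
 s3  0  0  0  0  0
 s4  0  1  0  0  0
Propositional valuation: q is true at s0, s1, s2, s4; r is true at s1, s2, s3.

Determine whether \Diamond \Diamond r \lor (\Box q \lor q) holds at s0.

At s0: \Diamond \Diamond r is false, \Box q \lor q is true, so \Diamond \Diamond r \lor (\Box q \lor q) is true.
  At s0: no accessible worlds, so \Diamond \Diamond r is false.
  At s0: \Box q is true, q is true, so \Box q \lor q is true.
    At s0: no accessible worlds, so \Box q holds vacuously.

Yes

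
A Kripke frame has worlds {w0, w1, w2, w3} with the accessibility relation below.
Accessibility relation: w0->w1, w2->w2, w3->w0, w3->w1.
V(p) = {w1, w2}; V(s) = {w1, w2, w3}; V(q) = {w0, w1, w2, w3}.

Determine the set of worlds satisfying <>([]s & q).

w0, w2, w3

Let φ = <>([]s & q). Evaluate φ at each world:
  w0 (successors {w1}): φ is true.
  w1 (successors ∅): φ is false.
  w2 (successors {w2}): φ is true.
  w3 (successors {w0, w1}): φ is true.
For instance, at w2:
  At w2: <>([]s & q) requires []s & q at some successor in {w2}.
    []s & q holds at w2, so <>([]s & q) is true at w2.
      At w2: []s is true, q is true, so []s & q is true.
Satisfying worlds: {w0, w2, w3}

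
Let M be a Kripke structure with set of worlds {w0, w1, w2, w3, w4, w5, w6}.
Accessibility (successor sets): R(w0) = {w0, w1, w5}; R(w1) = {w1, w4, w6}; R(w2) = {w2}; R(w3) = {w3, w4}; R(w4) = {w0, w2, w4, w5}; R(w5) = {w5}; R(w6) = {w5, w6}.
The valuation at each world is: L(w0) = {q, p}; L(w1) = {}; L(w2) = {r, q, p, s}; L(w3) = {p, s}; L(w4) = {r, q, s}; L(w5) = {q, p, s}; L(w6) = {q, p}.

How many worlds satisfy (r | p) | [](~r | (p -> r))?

Let φ = (r | p) | [](~r | (p -> r)). Evaluate φ at each world:
  w0 (successors {w0, w1, w5}): φ is true.
  w1 (successors {w1, w4, w6}): φ is true.
  w2 (successors {w2}): φ is true.
  w3 (successors {w3, w4}): φ is true.
  w4 (successors {w0, w2, w4, w5}): φ is true.
  w5 (successors {w5}): φ is true.
  w6 (successors {w5, w6}): φ is true.
For instance, at w6:
  At w6: r | p is true, [](~r | (p -> r)) is true, so (r | p) | [](~r | (p -> r)) is true.
    At w6: [](~r | (p -> r)) requires ~r | (p -> r) at every successor {w5, w6}.
      At w5: ~r | (p -> r) is true.
      At w6: ~r | (p -> r) is true.
    So [](~r | (p -> r)) is true at w6.
Satisfying worlds: {w0, w1, w2, w3, w4, w5, w6}

7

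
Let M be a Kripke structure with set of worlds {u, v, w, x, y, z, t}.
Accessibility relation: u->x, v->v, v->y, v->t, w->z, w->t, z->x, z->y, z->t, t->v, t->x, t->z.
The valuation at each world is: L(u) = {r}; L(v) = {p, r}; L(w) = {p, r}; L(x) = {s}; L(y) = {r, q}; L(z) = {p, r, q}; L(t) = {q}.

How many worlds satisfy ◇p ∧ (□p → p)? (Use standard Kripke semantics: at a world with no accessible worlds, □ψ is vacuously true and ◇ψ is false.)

3

Let φ = ◇p ∧ (□p → p). Evaluate φ at each world:
  u (successors {x}): φ is false.
  v (successors {v, y, t}): φ is true.
  w (successors {z, t}): φ is true.
  x (successors ∅): φ is false.
  y (successors ∅): φ is false.
  z (successors {x, y, t}): φ is false.
  t (successors {v, x, z}): φ is true.
For instance, at t:
  At t: ◇p is true, □p → p is true, so ◇p ∧ (□p → p) is true.
    At t: ◇p requires p at some successor in {v, x, z}.
      p holds at v, so ◇p is true at t.
    At t: □p is false, p is false, so □p → p is true.
      At t: □p requires p at every successor {v, x, z}.
        p fails at x, so □p is false at t.
Satisfying worlds: {v, w, t}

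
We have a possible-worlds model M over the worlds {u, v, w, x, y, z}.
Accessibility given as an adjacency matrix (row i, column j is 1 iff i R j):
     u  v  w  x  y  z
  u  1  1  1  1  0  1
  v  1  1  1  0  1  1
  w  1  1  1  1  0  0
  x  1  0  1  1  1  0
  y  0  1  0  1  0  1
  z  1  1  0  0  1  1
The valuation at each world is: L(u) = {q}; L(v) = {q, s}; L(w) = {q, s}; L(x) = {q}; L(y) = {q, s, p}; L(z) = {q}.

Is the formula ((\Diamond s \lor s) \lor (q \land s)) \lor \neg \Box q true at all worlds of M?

Yes

Let φ = ((\Diamond s \lor s) \lor (q \land s)) \lor \neg \Box q. Evaluate φ at each world:
  u (successors {u, v, w, x, z}): φ is true.
  v (successors {u, v, w, y, z}): φ is true.
  w (successors {u, v, w, x}): φ is true.
  x (successors {u, w, x, y}): φ is true.
  y (successors {v, x, z}): φ is true.
  z (successors {u, v, y, z}): φ is true.
For instance, at w:
  At w: (\Diamond s \lor s) \lor (q \land s) is true, \neg \Box q is false, so ((\Diamond s \lor s) \lor (q \land s)) \lor \neg \Box q is true.
    At w: \Diamond s \lor s is true, q \land s is true, so (\Diamond s \lor s) \lor (q \land s) is true.
      At w: \Diamond s is true, s is true, so \Diamond s \lor s is true.
    At w: \Box q is true, so \neg \Box q is false.
      At w: \Box q requires q at every successor {u, v, w, x}.
        At u: q is true.
        At v: q is true.
        At w: q is true.
        At x: q is true.
      So \Box q is true at w.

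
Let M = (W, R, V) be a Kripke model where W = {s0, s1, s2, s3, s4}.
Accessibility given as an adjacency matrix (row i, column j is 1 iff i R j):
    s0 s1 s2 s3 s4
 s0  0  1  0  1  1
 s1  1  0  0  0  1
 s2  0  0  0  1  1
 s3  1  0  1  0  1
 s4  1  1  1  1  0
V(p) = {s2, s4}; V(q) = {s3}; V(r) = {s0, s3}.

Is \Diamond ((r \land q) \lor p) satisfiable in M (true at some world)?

Yes

Recall that \Diamond ψ holds at a world iff ψ holds at some accessible world.
Let φ = \Diamond ((r \land q) \lor p). Evaluate φ at each world:
  s0 (successors {s1, s3, s4}): φ is true.
  s1 (successors {s0, s4}): φ is true.
  s2 (successors {s3, s4}): φ is true.
  s3 (successors {s0, s2, s4}): φ is true.
  s4 (successors {s0, s1, s2, s3}): φ is true.
Detail at s0 (witness):
  At s0: \Diamond ((r \land q) \lor p) requires (r \land q) \lor p at some successor in {s1, s3, s4}.
    (r \land q) \lor p holds at s3, so \Diamond ((r \land q) \lor p) is true at s0.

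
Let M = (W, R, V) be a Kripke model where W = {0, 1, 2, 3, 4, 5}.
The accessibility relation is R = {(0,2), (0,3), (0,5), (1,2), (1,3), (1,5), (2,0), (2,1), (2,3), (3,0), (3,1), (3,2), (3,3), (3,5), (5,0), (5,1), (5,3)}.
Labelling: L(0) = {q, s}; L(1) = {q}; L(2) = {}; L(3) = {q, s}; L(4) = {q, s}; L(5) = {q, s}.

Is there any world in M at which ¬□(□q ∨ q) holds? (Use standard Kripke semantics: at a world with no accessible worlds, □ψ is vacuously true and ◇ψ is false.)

Let φ = ¬□(□q ∨ q). Evaluate φ at each world:
  0 (successors {2, 3, 5}): φ is false.
  1 (successors {2, 3, 5}): φ is false.
  2 (successors {0, 1, 3}): φ is false.
  3 (successors {0, 1, 2, 3, 5}): φ is false.
  4 (successors ∅): φ is false.
  5 (successors {0, 1, 3}): φ is false.
For instance, at 5:
  At 5: □(□q ∨ q) is true, so ¬□(□q ∨ q) is false.
    At 5: □(□q ∨ q) requires □q ∨ q at every successor {0, 1, 3}.
      At 0: □q ∨ q is true.
      At 1: □q ∨ q is true.
      At 3: □q ∨ q is true.
    So □(□q ∨ q) is true at 5.

No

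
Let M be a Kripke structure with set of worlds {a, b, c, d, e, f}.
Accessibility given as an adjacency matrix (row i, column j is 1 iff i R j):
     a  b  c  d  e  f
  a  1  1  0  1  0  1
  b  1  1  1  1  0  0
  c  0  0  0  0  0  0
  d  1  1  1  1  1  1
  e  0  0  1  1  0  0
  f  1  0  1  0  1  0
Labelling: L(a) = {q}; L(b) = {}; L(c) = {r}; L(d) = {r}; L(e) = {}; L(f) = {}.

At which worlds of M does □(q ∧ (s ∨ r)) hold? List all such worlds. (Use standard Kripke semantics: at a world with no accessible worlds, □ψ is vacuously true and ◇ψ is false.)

Let φ = □(q ∧ (s ∨ r)). Evaluate φ at each world:
  a (successors {a, b, d, f}): φ is false.
  b (successors {a, b, c, d}): φ is false.
  c (successors ∅): φ is true.
  d (successors {a, b, c, d, e, f}): φ is false.
  e (successors {c, d}): φ is false.
  f (successors {a, c, e}): φ is false.
For instance, at f:
  At f: □(q ∧ (s ∨ r)) requires q ∧ (s ∨ r) at every successor {a, c, e}.
    q ∧ (s ∨ r) fails at a, so □(q ∧ (s ∨ r)) is false at f.
Satisfying worlds: {c}

c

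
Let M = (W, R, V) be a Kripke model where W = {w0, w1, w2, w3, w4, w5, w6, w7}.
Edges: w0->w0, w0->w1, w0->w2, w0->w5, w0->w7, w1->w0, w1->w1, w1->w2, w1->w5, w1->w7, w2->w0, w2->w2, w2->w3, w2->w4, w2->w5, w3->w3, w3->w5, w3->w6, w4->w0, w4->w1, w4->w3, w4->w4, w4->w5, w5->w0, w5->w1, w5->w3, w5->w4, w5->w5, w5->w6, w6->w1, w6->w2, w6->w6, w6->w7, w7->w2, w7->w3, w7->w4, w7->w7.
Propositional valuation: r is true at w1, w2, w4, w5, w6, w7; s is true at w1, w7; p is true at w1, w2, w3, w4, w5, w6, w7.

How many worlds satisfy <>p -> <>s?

Let φ = <>p -> <>s. Evaluate φ at each world:
  w0 (successors {w0, w1, w2, w5, w7}): φ is true.
  w1 (successors {w0, w1, w2, w5, w7}): φ is true.
  w2 (successors {w0, w2, w3, w4, w5}): φ is false.
  w3 (successors {w3, w5, w6}): φ is false.
  w4 (successors {w0, w1, w3, w4, w5}): φ is true.
  w5 (successors {w0, w1, w3, w4, w5, w6}): φ is true.
  w6 (successors {w1, w2, w6, w7}): φ is true.
  w7 (successors {w2, w3, w4, w7}): φ is true.
For instance, at w7:
  At w7: <>p is true, <>s is true, so <>p -> <>s is true.
    At w7: <>p requires p at some successor in {w2, w3, w4, w7}.
      p holds at w2, so <>p is true at w7.
    At w7: <>s requires s at some successor in {w2, w3, w4, w7}.
      s holds at w7, so <>s is true at w7.
Satisfying worlds: {w0, w1, w4, w5, w6, w7}

6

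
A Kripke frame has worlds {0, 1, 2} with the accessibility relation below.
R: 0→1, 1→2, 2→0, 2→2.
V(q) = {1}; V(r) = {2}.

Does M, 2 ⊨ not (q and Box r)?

At 2: q and Box r is false, so not (q and Box r) is true.
  At 2: q is false, Box r is false, so q and Box r is false.
    At 2: Box r requires r at every successor {0, 2}.
      r fails at 0, so Box r is false at 2.

Yes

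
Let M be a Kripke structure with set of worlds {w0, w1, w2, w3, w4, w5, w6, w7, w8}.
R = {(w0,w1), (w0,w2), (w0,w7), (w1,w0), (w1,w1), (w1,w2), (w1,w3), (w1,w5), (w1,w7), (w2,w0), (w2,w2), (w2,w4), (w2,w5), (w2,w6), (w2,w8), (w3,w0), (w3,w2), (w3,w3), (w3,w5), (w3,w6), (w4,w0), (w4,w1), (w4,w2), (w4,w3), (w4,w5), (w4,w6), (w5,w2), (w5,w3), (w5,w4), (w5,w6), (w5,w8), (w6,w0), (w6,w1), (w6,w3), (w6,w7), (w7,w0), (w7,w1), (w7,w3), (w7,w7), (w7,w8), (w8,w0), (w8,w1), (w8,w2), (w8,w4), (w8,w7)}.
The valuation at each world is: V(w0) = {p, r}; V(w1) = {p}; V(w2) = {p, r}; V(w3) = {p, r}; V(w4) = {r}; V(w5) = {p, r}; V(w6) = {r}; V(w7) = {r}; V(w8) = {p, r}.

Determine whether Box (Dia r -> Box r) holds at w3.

Recall that Box ψ holds at a world iff ψ holds at every accessible world, and Dia ψ holds iff ψ holds at some accessible world.
At w3: Box (Dia r -> Box r) requires Dia r -> Box r at every successor {w0, w2, w3, w5, w6}.
  Dia r -> Box r fails at w0, so Box (Dia r -> Box r) is false at w3.
    At w0: Dia r is true, Box r is false, so Dia r -> Box r is false.
      At w0: Dia r requires r at some successor in {w1, w2, w7}.
        r holds at w2, so Dia r is true at w0.
      At w0: Box r requires r at every successor {w1, w2, w7}.
        r fails at w1, so Box r is false at w0.

No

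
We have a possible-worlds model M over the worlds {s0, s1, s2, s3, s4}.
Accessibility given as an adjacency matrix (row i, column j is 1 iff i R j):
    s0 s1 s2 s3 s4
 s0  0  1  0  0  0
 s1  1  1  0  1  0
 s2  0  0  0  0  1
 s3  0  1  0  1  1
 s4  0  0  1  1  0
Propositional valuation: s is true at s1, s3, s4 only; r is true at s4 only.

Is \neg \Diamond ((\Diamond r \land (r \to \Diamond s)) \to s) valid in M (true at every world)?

No

Let φ = \neg \Diamond ((\Diamond r \land (r \to \Diamond s)) \to s). Evaluate φ at each world:
  s0 (successors {s1}): φ is false.
  s1 (successors {s0, s1, s3}): φ is false.
  s2 (successors {s4}): φ is false.
  s3 (successors {s1, s3, s4}): φ is false.
  s4 (successors {s2, s3}): φ is false.
Detail at s0 (counterexample):
  At s0: \Diamond ((\Diamond r \land (r \to \Diamond s)) \to s) is true, so \neg \Diamond ((\Diamond r \land (r \to \Diamond s)) \to s) is false.
    At s0: \Diamond ((\Diamond r \land (r \to \Diamond s)) \to s) requires (\Diamond r \land (r \to \Diamond s)) \to s at some successor in {s1}.
      (\Diamond r \land (r \to \Diamond s)) \to s holds at s1, so \Diamond ((\Diamond r \land (r \to \Diamond s)) \to s) is true at s0.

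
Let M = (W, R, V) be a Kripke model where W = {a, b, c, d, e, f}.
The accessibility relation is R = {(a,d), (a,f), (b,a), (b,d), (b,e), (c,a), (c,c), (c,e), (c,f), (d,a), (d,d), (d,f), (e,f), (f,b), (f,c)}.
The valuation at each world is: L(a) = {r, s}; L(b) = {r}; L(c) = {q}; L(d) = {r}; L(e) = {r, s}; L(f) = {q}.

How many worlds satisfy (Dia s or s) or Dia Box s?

5

Let φ = (Dia s or s) or Dia Box s. Evaluate φ at each world:
  a (successors {d, f}): φ is true.
  b (successors {a, d, e}): φ is true.
  c (successors {a, c, e, f}): φ is true.
  d (successors {a, d, f}): φ is true.
  e (successors {f}): φ is true.
  f (successors {b, c}): φ is false.
For instance, at b:
  At b: Dia s or s is true, Dia Box s is false, so (Dia s or s) or Dia Box s is true.
    At b: Dia s is true, s is false, so Dia s or s is true.
      At b: Dia s requires s at some successor in {a, d, e}.
        s holds at a, so Dia s is true at b.
    At b: Dia Box s requires Box s at some successor in {a, d, e}.
      At a: Box s is false.
      At d: Box s is false.
      At e: Box s is false.
    So Dia Box s is false at b.
Satisfying worlds: {a, b, c, d, e}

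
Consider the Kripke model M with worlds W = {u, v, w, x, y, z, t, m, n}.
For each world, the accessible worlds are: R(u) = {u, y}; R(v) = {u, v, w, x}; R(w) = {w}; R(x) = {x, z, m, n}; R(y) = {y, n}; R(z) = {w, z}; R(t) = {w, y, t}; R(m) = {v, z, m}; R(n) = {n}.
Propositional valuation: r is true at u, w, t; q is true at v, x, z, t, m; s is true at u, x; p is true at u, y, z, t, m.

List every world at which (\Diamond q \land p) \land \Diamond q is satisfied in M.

z, t, m

Let φ = (\Diamond q \land p) \land \Diamond q. Evaluate φ at each world:
  u (successors {u, y}): φ is false.
  v (successors {u, v, w, x}): φ is false.
  w (successors {w}): φ is false.
  x (successors {x, z, m, n}): φ is false.
  y (successors {y, n}): φ is false.
  z (successors {w, z}): φ is true.
  t (successors {w, y, t}): φ is true.
  m (successors {v, z, m}): φ is true.
  n (successors {n}): φ is false.
For instance, at n:
  At n: \Diamond q \land p is false, \Diamond q is false, so (\Diamond q \land p) \land \Diamond q is false.
    At n: \Diamond q is false, p is false, so \Diamond q \land p is false.
      At n: \Diamond q requires q at some successor in {n}.
        At n: q is false.
      So \Diamond q is false at n.
    At n: \Diamond q requires q at some successor in {n}.
      At n: q is false.
    So \Diamond q is false at n.
Satisfying worlds: {z, t, m}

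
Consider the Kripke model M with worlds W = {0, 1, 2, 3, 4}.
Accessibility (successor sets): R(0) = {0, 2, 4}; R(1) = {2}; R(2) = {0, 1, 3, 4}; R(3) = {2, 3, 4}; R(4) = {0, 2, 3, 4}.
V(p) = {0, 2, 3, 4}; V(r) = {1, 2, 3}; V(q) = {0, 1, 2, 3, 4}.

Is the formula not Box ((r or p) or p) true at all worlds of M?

Let φ = not Box ((r or p) or p). Evaluate φ at each world:
  0 (successors {0, 2, 4}): φ is false.
  1 (successors {2}): φ is false.
  2 (successors {0, 1, 3, 4}): φ is false.
  3 (successors {2, 3, 4}): φ is false.
  4 (successors {0, 2, 3, 4}): φ is false.
Detail at 0 (counterexample):
  At 0: Box ((r or p) or p) is true, so not Box ((r or p) or p) is false.
    At 0: Box ((r or p) or p) requires (r or p) or p at every successor {0, 2, 4}.
      At 0: (r or p) or p is true.
      At 2: (r or p) or p is true.
      At 4: (r or p) or p is true.
    So Box ((r or p) or p) is true at 0.

No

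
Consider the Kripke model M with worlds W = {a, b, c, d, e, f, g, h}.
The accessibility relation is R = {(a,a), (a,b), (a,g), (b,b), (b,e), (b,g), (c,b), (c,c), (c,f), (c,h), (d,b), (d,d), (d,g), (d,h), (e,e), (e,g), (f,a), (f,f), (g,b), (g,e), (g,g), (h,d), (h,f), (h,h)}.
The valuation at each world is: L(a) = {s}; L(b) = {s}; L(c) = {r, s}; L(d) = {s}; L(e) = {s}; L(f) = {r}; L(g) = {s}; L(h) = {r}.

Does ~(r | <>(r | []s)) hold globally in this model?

Recall that []ψ holds at a world iff ψ holds at every accessible world, and <>ψ holds iff ψ holds at some accessible world.
Let φ = ~(r | <>(r | []s)). Evaluate φ at each world:
  a (successors {a, b, g}): φ is false.
  b (successors {b, e, g}): φ is false.
  c (successors {b, c, f, h}): φ is false.
  d (successors {b, d, g, h}): φ is false.
  e (successors {e, g}): φ is false.
  f (successors {a, f}): φ is false.
  g (successors {b, e, g}): φ is false.
  h (successors {d, f, h}): φ is false.
Detail at a (counterexample):
  At a: r | <>(r | []s) is true, so ~(r | <>(r | []s)) is false.
    At a: r is false, <>(r | []s) is true, so r | <>(r | []s) is true.
      At a: <>(r | []s) requires r | []s at some successor in {a, b, g}.
        r | []s holds at a, so <>(r | []s) is true at a.

No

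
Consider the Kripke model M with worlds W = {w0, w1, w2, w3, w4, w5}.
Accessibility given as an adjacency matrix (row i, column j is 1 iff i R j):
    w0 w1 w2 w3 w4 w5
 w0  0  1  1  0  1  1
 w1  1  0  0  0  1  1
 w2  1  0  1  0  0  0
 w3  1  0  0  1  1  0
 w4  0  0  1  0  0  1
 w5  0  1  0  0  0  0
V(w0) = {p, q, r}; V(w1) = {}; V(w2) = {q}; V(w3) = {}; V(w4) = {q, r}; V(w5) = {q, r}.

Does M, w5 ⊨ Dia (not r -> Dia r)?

Yes

Recall that Dia ψ holds at a world iff ψ holds at some accessible world.
At w5: Dia (not r -> Dia r) requires not r -> Dia r at some successor in {w1}.
  not r -> Dia r holds at w1, so Dia (not r -> Dia r) is true at w5.
    At w1: not r is true, Dia r is true, so not r -> Dia r is true.
      At w1: Dia r requires r at some successor in {w0, w4, w5}.
        r holds at w0, so Dia r is true at w1.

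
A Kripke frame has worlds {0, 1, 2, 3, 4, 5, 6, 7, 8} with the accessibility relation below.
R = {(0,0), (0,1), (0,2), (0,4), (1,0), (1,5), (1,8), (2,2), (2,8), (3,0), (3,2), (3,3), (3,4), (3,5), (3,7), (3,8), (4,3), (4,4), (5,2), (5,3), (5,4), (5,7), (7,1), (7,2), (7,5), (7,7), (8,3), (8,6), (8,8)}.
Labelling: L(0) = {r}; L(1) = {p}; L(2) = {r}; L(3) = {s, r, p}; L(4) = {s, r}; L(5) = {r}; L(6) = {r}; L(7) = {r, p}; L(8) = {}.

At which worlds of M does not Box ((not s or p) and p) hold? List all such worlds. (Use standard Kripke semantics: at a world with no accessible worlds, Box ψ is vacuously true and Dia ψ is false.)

0, 1, 2, 3, 4, 5, 7, 8

Let φ = not Box ((not s or p) and p). Evaluate φ at each world:
  0 (successors {0, 1, 2, 4}): φ is true.
  1 (successors {0, 5, 8}): φ is true.
  2 (successors {2, 8}): φ is true.
  3 (successors {0, 2, 3, 4, 5, 7, 8}): φ is true.
  4 (successors {3, 4}): φ is true.
  5 (successors {2, 3, 4, 7}): φ is true.
  6 (successors ∅): φ is false.
  7 (successors {1, 2, 5, 7}): φ is true.
  8 (successors {3, 6, 8}): φ is true.
For instance, at 7:
  At 7: Box ((not s or p) and p) is false, so not Box ((not s or p) and p) is true.
    At 7: Box ((not s or p) and p) requires (not s or p) and p at every successor {1, 2, 5, 7}.
      (not s or p) and p fails at 2, so Box ((not s or p) and p) is false at 7.
Satisfying worlds: {0, 1, 2, 3, 4, 5, 7, 8}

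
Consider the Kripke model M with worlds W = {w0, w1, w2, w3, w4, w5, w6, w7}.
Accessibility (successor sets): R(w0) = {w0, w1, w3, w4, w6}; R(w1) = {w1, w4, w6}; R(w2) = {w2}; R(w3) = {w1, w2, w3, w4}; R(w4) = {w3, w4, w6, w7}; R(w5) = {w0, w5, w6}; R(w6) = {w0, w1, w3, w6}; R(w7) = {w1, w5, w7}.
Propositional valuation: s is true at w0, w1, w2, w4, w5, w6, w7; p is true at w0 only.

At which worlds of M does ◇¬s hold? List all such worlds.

Let φ = ◇¬s. Evaluate φ at each world:
  w0 (successors {w0, w1, w3, w4, w6}): φ is true.
  w1 (successors {w1, w4, w6}): φ is false.
  w2 (successors {w2}): φ is false.
  w3 (successors {w1, w2, w3, w4}): φ is true.
  w4 (successors {w3, w4, w6, w7}): φ is true.
  w5 (successors {w0, w5, w6}): φ is false.
  w6 (successors {w0, w1, w3, w6}): φ is true.
  w7 (successors {w1, w5, w7}): φ is false.
For instance, at w7:
  At w7: ◇¬s requires ¬s at some successor in {w1, w5, w7}.
    At w1: ¬s is false.
    At w5: ¬s is false.
    At w7: ¬s is false.
  So ◇¬s is false at w7.
Satisfying worlds: {w0, w3, w4, w6}

w0, w3, w4, w6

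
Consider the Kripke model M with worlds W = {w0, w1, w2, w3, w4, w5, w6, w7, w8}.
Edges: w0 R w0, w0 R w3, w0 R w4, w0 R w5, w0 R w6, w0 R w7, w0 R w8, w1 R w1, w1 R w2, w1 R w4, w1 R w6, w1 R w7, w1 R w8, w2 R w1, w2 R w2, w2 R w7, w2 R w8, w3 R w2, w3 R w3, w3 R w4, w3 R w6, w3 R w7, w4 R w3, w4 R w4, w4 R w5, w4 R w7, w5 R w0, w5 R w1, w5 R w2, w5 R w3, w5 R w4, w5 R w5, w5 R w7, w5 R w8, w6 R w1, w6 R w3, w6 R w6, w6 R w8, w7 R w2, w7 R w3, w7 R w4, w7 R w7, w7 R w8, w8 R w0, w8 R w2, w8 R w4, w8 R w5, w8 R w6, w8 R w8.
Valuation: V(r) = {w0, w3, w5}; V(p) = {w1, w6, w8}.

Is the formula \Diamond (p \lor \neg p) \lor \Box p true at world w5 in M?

Yes

At w5: \Diamond (p \lor \neg p) is true, \Box p is false, so \Diamond (p \lor \neg p) \lor \Box p is true.
  At w5: \Diamond (p \lor \neg p) requires p \lor \neg p at some successor in {w0, w1, w2, w3, w4, w5, w7, w8}.
    p \lor \neg p holds at w0, so \Diamond (p \lor \neg p) is true at w5.
  At w5: \Box p requires p at every successor {w0, w1, w2, w3, w4, w5, w7, w8}.
    p fails at w0, so \Box p is false at w5.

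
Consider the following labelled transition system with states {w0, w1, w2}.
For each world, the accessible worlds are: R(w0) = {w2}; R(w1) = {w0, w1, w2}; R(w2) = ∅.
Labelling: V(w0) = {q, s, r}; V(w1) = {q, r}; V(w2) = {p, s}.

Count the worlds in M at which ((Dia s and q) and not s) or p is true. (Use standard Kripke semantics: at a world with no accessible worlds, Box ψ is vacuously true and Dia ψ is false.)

2

Let φ = ((Dia s and q) and not s) or p. Evaluate φ at each world:
  w0 (successors {w2}): φ is false.
  w1 (successors {w0, w1, w2}): φ is true.
  w2 (successors ∅): φ is true.
For instance, at w0:
  At w0: (Dia s and q) and not s is false, p is false, so ((Dia s and q) and not s) or p is false.
    At w0: Dia s and q is true, not s is false, so (Dia s and q) and not s is false.
      At w0: Dia s is true, q is true, so Dia s and q is true.
Satisfying worlds: {w1, w2}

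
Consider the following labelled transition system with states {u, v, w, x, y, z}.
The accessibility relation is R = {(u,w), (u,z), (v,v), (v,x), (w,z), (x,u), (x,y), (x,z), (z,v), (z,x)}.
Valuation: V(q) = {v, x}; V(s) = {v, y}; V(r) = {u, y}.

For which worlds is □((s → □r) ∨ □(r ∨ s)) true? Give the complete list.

u, w, x, y

Let φ = □((s → □r) ∨ □(r ∨ s)). Evaluate φ at each world:
  u (successors {w, z}): φ is true.
  v (successors {v, x}): φ is false.
  w (successors {z}): φ is true.
  x (successors {u, y, z}): φ is true.
  y (successors ∅): φ is true.
  z (successors {v, x}): φ is false.
For instance, at v:
  At v: □((s → □r) ∨ □(r ∨ s)) requires (s → □r) ∨ □(r ∨ s) at every successor {v, x}.
    (s → □r) ∨ □(r ∨ s) fails at v, so □((s → □r) ∨ □(r ∨ s)) is false at v.
      At v: s → □r is false, □(r ∨ s) is false, so (s → □r) ∨ □(r ∨ s) is false.
Satisfying worlds: {u, w, x, y}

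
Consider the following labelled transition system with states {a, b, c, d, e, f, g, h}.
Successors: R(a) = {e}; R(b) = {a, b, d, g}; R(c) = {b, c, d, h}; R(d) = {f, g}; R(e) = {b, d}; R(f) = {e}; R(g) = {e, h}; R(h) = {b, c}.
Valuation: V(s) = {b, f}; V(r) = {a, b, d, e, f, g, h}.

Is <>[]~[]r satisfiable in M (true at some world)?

Recall that []ψ holds at a world iff ψ holds at every accessible world, and <>ψ holds iff ψ holds at some accessible world.
Let φ = <>[]~[]r. Evaluate φ at each world:
  a (successors {e}): φ is false.
  b (successors {a, b, d, g}): φ is false.
  c (successors {b, c, d, h}): φ is false.
  d (successors {f, g}): φ is false.
  e (successors {b, d}): φ is false.
  f (successors {e}): φ is false.
  g (successors {e, h}): φ is false.
  h (successors {b, c}): φ is false.
For instance, at c:
  At c: <>[]~[]r requires []~[]r at some successor in {b, c, d, h}.
    At b: []~[]r is false.
    At c: []~[]r is false.
    At d: []~[]r is false.
    At h: []~[]r is false.
  So <>[]~[]r is false at c.

No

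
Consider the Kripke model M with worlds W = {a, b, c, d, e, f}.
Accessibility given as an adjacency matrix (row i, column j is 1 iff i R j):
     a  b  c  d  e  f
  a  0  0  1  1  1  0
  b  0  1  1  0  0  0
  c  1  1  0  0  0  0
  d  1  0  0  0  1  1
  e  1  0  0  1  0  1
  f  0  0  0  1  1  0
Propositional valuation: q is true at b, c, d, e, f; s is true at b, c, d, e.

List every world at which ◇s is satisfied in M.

a, b, c, d, e, f

Recall that ◇ψ holds at a world iff ψ holds at some accessible world.
Let φ = ◇s. Evaluate φ at each world:
  a (successors {c, d, e}): φ is true.
  b (successors {b, c}): φ is true.
  c (successors {a, b}): φ is true.
  d (successors {a, e, f}): φ is true.
  e (successors {a, d, f}): φ is true.
  f (successors {d, e}): φ is true.
For instance, at b:
  At b: ◇s requires s at some successor in {b, c}.
    s holds at b, so ◇s is true at b.
Satisfying worlds: {a, b, c, d, e, f}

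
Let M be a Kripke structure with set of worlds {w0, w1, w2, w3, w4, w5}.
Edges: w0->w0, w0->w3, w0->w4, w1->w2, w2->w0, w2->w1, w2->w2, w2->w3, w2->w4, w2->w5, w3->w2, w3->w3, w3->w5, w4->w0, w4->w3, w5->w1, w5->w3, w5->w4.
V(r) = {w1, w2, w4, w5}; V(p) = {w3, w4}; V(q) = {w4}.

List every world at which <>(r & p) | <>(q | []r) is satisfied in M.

Recall that []ψ holds at a world iff ψ holds at every accessible world, and <>ψ holds iff ψ holds at some accessible world.
Let φ = <>(r & p) | <>(q | []r). Evaluate φ at each world:
  w0 (successors {w0, w3, w4}): φ is true.
  w1 (successors {w2}): φ is false.
  w2 (successors {w0, w1, w2, w3, w4, w5}): φ is true.
  w3 (successors {w2, w3, w5}): φ is false.
  w4 (successors {w0, w3}): φ is false.
  w5 (successors {w1, w3, w4}): φ is true.
For instance, at w5:
  At w5: <>(r & p) is true, <>(q | []r) is true, so <>(r & p) | <>(q | []r) is true.
    At w5: <>(r & p) requires r & p at some successor in {w1, w3, w4}.
      r & p holds at w4, so <>(r & p) is true at w5.
    At w5: <>(q | []r) requires q | []r at some successor in {w1, w3, w4}.
      q | []r holds at w1, so <>(q | []r) is true at w5.
Satisfying worlds: {w0, w2, w5}

w0, w2, w5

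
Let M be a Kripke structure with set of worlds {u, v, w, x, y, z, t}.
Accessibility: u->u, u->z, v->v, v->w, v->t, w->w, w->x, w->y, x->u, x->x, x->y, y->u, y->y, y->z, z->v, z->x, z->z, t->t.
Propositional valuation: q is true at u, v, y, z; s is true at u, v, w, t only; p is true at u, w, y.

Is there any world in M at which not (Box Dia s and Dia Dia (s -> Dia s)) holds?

Let φ = not (Box Dia s and Dia Dia (s -> Dia s)). Evaluate φ at each world:
  u (successors {u, z}): φ is false.
  v (successors {v, w, t}): φ is false.
  w (successors {w, x, y}): φ is false.
  x (successors {u, x, y}): φ is false.
  y (successors {u, y, z}): φ is false.
  z (successors {v, x, z}): φ is false.
  t (successors {t}): φ is false.
For instance, at z:
  At z: Box Dia s and Dia Dia (s -> Dia s) is true, so not (Box Dia s and Dia Dia (s -> Dia s)) is false.
    At z: Box Dia s is true, Dia Dia (s -> Dia s) is true, so Box Dia s and Dia Dia (s -> Dia s) is true.
      At z: Box Dia s requires Dia s at every successor {v, x, z}.
        At v: Dia s is true.
        At x: Dia s is true.
        At z: Dia s is true.
      So Box Dia s is true at z.
      At z: Dia Dia (s -> Dia s) requires Dia (s -> Dia s) at some successor in {v, x, z}.
        Dia (s -> Dia s) holds at v, so Dia Dia (s -> Dia s) is true at z.

No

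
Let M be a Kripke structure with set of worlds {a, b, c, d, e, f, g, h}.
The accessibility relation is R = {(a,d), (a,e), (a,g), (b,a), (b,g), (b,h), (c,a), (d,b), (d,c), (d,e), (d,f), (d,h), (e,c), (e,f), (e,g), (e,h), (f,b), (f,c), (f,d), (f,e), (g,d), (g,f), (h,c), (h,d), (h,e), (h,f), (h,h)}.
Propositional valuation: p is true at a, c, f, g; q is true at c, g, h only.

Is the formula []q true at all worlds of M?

Let φ = []q. Evaluate φ at each world:
  a (successors {d, e, g}): φ is false.
  b (successors {a, g, h}): φ is false.
  c (successors {a}): φ is false.
  d (successors {b, c, e, f, h}): φ is false.
  e (successors {c, f, g, h}): φ is false.
  f (successors {b, c, d, e}): φ is false.
  g (successors {d, f}): φ is false.
  h (successors {c, d, e, f, h}): φ is false.
Detail at a (counterexample):
  At a: []q requires q at every successor {d, e, g}.
    q fails at d, so []q is false at a.

No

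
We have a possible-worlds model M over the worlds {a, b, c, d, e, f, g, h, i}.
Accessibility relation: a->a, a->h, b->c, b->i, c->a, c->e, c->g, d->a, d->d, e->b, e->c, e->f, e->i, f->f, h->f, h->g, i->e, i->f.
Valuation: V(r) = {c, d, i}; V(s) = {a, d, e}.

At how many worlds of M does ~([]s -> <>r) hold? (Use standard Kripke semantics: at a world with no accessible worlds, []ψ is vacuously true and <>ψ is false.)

Let φ = ~([]s -> <>r). Evaluate φ at each world:
  a (successors {a, h}): φ is false.
  b (successors {c, i}): φ is false.
  c (successors {a, e, g}): φ is false.
  d (successors {a, d}): φ is false.
  e (successors {b, c, f, i}): φ is false.
  f (successors {f}): φ is false.
  g (successors ∅): φ is true.
  h (successors {f, g}): φ is false.
  i (successors {e, f}): φ is false.
For instance, at e:
  At e: []s -> <>r is true, so ~([]s -> <>r) is false.
    At e: []s is false, <>r is true, so []s -> <>r is true.
      At e: []s requires s at every successor {b, c, f, i}.
        s fails at b, so []s is false at e.
      At e: <>r requires r at some successor in {b, c, f, i}.
        r holds at c, so <>r is true at e.
Satisfying worlds: {g}

1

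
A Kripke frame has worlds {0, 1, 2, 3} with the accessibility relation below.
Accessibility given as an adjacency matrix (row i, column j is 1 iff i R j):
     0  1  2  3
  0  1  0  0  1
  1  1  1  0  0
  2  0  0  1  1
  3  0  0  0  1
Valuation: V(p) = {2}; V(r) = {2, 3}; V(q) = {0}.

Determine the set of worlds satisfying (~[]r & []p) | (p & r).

2

Let φ = (~[]r & []p) | (p & r). Evaluate φ at each world:
  0 (successors {0, 3}): φ is false.
  1 (successors {0, 1}): φ is false.
  2 (successors {2, 3}): φ is true.
  3 (successors {3}): φ is false.
For instance, at 2:
  At 2: ~[]r & []p is false, p & r is true, so (~[]r & []p) | (p & r) is true.
    At 2: ~[]r is false, []p is false, so ~[]r & []p is false.
      At 2: []r is true, so ~[]r is false.
      At 2: []p requires p at every successor {2, 3}.
        p fails at 3, so []p is false at 2.
Satisfying worlds: {2}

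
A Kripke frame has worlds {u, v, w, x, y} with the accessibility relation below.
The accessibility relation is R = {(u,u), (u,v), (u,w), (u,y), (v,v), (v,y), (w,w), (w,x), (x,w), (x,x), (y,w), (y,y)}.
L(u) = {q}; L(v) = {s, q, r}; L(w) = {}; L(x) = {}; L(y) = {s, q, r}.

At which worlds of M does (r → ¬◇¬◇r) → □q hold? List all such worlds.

v, y

Let φ = (r → ¬◇¬◇r) → □q. Evaluate φ at each world:
  u (successors {u, v, w, y}): φ is false.
  v (successors {v, y}): φ is true.
  w (successors {w, x}): φ is false.
  x (successors {w, x}): φ is false.
  y (successors {w, y}): φ is true.
For instance, at y:
  At y: r → ¬◇¬◇r is false, □q is false, so (r → ¬◇¬◇r) → □q is true.
    At y: r is true, ¬◇¬◇r is false, so r → ¬◇¬◇r is false.
      At y: ◇¬◇r is true, so ¬◇¬◇r is false.
    At y: □q requires q at every successor {w, y}.
      q fails at w, so □q is false at y.
Satisfying worlds: {v, y}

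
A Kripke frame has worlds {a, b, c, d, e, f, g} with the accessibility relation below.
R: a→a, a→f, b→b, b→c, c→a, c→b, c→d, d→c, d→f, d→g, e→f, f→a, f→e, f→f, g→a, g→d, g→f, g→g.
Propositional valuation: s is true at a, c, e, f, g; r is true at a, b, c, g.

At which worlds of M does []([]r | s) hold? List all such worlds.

Let φ = []([]r | s). Evaluate φ at each world:
  a (successors {a, f}): φ is true.
  b (successors {b, c}): φ is true.
  c (successors {a, b, d}): φ is false.
  d (successors {c, f, g}): φ is true.
  e (successors {f}): φ is true.
  f (successors {a, e, f}): φ is true.
  g (successors {a, d, f, g}): φ is false.
For instance, at d:
  At d: []([]r | s) requires []r | s at every successor {c, f, g}.
      At c: []r is false, s is true, so []r | s is true.
      At f: []r is false, s is true, so []r | s is true.
      At g: []r is false, s is true, so []r | s is true.
  So []([]r | s) is true at d.
Satisfying worlds: {a, b, d, e, f}

a, b, d, e, f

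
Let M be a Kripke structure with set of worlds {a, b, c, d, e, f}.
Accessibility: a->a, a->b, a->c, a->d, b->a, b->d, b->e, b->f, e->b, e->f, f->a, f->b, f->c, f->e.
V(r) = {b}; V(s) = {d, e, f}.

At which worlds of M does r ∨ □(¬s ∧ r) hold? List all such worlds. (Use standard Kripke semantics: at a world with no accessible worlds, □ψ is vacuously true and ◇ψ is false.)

Let φ = r ∨ □(¬s ∧ r). Evaluate φ at each world:
  a (successors {a, b, c, d}): φ is false.
  b (successors {a, d, e, f}): φ is true.
  c (successors ∅): φ is true.
  d (successors ∅): φ is true.
  e (successors {b, f}): φ is false.
  f (successors {a, b, c, e}): φ is false.
For instance, at b:
  At b: r is true, □(¬s ∧ r) is false, so r ∨ □(¬s ∧ r) is true.
    At b: □(¬s ∧ r) requires ¬s ∧ r at every successor {a, d, e, f}.
      ¬s ∧ r fails at a, so □(¬s ∧ r) is false at b.
Satisfying worlds: {b, c, d}

b, c, d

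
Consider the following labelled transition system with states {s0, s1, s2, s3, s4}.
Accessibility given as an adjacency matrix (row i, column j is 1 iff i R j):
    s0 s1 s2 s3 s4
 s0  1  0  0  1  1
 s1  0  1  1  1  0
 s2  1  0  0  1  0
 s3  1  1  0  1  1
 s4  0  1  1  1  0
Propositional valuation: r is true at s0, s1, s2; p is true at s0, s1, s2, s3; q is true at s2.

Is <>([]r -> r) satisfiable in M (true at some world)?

Let φ = <>([]r -> r). Evaluate φ at each world:
  s0 (successors {s0, s3, s4}): φ is true.
  s1 (successors {s1, s2, s3}): φ is true.
  s2 (successors {s0, s3}): φ is true.
  s3 (successors {s0, s1, s3, s4}): φ is true.
  s4 (successors {s1, s2, s3}): φ is true.
Detail at s0 (witness):
  At s0: <>([]r -> r) requires []r -> r at some successor in {s0, s3, s4}.
    []r -> r holds at s0, so <>([]r -> r) is true at s0.
      At s0: []r is false, r is true, so []r -> r is true.

Yes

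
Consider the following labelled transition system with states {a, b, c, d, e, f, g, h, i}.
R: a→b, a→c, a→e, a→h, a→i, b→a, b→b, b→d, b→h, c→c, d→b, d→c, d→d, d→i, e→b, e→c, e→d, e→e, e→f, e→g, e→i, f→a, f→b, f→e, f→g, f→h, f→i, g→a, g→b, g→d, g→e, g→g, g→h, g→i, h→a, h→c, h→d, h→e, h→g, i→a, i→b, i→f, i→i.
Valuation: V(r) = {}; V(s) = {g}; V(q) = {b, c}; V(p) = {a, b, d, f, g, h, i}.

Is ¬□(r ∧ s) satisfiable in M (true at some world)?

Yes

Let φ = ¬□(r ∧ s). Evaluate φ at each world:
  a (successors {b, c, e, h, i}): φ is true.
  b (successors {a, b, d, h}): φ is true.
  c (successors {c}): φ is true.
  d (successors {b, c, d, i}): φ is true.
  e (successors {b, c, d, e, f, g, i}): φ is true.
  f (successors {a, b, e, g, h, i}): φ is true.
  g (successors {a, b, d, e, g, h, i}): φ is true.
  h (successors {a, c, d, e, g}): φ is true.
  i (successors {a, b, f, i}): φ is true.
Detail at a (witness):
  At a: □(r ∧ s) is false, so ¬□(r ∧ s) is true.
    At a: □(r ∧ s) requires r ∧ s at every successor {b, c, e, h, i}.
      r ∧ s fails at b, so □(r ∧ s) is false at a.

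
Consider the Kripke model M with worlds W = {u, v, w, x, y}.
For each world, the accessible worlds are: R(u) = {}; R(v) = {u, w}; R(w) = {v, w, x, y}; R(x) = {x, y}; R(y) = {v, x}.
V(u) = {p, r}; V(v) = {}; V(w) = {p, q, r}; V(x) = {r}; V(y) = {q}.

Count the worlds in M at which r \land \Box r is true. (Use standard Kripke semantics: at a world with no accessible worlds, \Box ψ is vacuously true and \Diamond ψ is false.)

1

Recall that \Box ψ holds at a world iff ψ holds at every accessible world, and \Diamond ψ holds iff ψ holds at some accessible world.
Let φ = r \land \Box r. Evaluate φ at each world:
  u (successors ∅): φ is true.
  v (successors {u, w}): φ is false.
  w (successors {v, w, x, y}): φ is false.
  x (successors {x, y}): φ is false.
  y (successors {v, x}): φ is false.
For instance, at y:
  At y: r is false, \Box r is false, so r \land \Box r is false.
    At y: \Box r requires r at every successor {v, x}.
      r fails at v, so \Box r is false at y.
Satisfying worlds: {u}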